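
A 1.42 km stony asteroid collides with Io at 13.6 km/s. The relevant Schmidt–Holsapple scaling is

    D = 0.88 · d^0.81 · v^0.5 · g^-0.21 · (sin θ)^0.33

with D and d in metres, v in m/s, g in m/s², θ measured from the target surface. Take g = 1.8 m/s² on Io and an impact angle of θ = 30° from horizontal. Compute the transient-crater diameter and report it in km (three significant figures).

In SI units: d = 1420 m, v = 13600 m/s.
d^0.81 = 1420^0.81 = 357.6
v^0.5 = 13600^0.5 = 116.6
g^-0.21 = 1.8^-0.21 = 0.8839
(sin 30°)^0.33 = 0.5000^0.33 = 0.7955
D = 0.88 × 357.6 × 116.6 × 0.8839 × 0.7955 = 25800 m
   = 25.80 km

D ≈ 25.8 km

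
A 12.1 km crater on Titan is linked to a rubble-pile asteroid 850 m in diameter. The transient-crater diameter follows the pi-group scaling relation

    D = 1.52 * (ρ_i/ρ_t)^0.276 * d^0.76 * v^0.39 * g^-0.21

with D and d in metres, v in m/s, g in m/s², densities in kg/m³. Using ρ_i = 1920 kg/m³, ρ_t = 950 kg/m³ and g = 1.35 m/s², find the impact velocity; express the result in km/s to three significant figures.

v ≈ 14.1 km/s

Rearranging for v: v = [D / (1.52 · (1920/950)^0.276 · 850^0.76 · 1.35^-0.21)]^(1/0.39).
D = 12100 m.
(1920/950)^0.276 = 1.214
850^0.76 = 168.4
1.35^-0.21 = 0.9389
Denominator = 1.52 × 1.214 × 168.4 × 0.9389 = 291.8
D / 291.8 = 12100 / 291.8 = 41.47
v = 41.47^(1/0.39) = 41.47^2.5641 = 14062 m/s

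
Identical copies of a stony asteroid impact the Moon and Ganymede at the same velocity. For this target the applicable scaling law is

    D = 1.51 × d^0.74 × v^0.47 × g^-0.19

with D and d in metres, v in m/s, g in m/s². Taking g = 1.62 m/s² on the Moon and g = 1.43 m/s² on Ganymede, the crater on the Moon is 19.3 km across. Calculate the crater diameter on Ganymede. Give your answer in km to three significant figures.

All impactor-dependent factors cancel in the ratio, leaving D_Ganymede/D_Moon = (g_Ganymede/g_Moon)^-0.19.
(1.43/1.62)^-0.19 = 0.8827^-0.19 = 1.024
D_Ganymede = 1.024 × 19.3 km = 19.8 km

D ≈ 19.8 km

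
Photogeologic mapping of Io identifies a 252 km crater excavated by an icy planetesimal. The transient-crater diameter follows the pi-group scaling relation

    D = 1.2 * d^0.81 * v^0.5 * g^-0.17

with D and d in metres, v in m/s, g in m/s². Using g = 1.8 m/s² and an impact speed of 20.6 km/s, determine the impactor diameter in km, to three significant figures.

Rearranging for d: d = [D / (1.2 · 20600^0.5 · 1.8^-0.17)]^(1/0.81).
D = 252000 m.
20600^0.5 = 143.5
1.8^-0.17 = 0.9049
Denominator = 1.2 × 143.5 × 0.9049 = 155.8
D / 155.8 = 252000 / 155.8 = 1617
d = 1617^(1/0.81) = 1617^1.2346 = 9151 m

d ≈ 9.15 km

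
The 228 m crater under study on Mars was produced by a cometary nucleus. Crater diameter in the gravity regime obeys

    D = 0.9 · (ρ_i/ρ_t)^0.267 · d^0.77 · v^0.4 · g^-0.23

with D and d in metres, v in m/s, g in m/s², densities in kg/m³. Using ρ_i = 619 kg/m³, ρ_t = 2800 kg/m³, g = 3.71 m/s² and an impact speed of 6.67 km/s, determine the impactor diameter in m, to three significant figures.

Rearranging for d: d = [D / (0.9 · (619/2800)^0.267 · 6670^0.4 · 3.71^-0.23)]^(1/0.77).
(619/2800)^0.267 = 0.6683
6670^0.4 = 33.86
3.71^-0.23 = 0.7397
Denominator = 0.9 × 0.6683 × 33.86 × 0.7397 = 15.06
D / 15.06 = 228 / 15.06 = 15.14
d = 15.14^(1/0.77) = 15.14^1.2987 = 34.09 m

d ≈ 34.1 m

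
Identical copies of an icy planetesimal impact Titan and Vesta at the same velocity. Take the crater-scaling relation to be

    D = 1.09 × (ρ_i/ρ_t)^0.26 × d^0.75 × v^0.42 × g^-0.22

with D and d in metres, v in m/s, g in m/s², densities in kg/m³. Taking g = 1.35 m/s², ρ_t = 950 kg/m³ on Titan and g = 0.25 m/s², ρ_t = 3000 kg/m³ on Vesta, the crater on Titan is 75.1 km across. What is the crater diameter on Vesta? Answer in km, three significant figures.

The impactor-only factors (d, v, ρ_i) cancel in the ratio, leaving D_Vesta/D_Titan = (g_Vesta/g_Titan)^-0.22 · (ρ_t,Titan/ρ_t,Vesta)^0.26.
(0.25/1.35)^-0.22 = 0.1852^-0.22 = 1.449
(950/3000)^0.26 = 0.3167^0.26 = 0.7416
Ratio = 1.449 × 0.7416 = 1.075
D_Vesta = 1.075 × 75.1 km = 80.7 km

D ≈ 80.7 km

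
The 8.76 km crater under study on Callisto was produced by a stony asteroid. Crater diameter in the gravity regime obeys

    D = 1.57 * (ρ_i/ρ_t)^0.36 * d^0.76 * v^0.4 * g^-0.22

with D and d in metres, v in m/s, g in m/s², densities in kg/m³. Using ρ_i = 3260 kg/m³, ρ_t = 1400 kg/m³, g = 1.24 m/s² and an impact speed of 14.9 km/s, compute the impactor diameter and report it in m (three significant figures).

Rearranging for d: d = [D / (1.57 · (3260/1400)^0.36 · 14900^0.4 · 1.24^-0.22)]^(1/0.76).
D = 8760 m.
(3260/1400)^0.36 = 1.356
14900^0.4 = 46.70
1.24^-0.22 = 0.9538
Denominator = 1.57 × 1.356 × 46.70 × 0.9538 = 94.83
D / 94.83 = 8760 / 94.83 = 92.38
d = 92.38^(1/0.76) = 92.38^1.3158 = 385.8 m

d ≈ 386 m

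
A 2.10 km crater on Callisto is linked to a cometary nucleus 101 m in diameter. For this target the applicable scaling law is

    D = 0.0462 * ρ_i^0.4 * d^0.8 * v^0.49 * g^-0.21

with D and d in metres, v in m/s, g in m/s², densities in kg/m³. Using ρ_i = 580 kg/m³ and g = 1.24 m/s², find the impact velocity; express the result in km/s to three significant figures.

v ≈ 10.4 km/s

Rearranging for v: v = [D / (0.0462 · 580^0.4 · 101^0.8 · 1.24^-0.21)]^(1/0.49).
D = 2100 m.
580^0.4 = 12.75
101^0.8 = 40.13
1.24^-0.21 = 0.9558
Denominator = 0.0462 × 12.75 × 40.13 × 0.9558 = 22.59
D / 22.59 = 2100 / 22.59 = 92.96
v = 92.96^(1/0.49) = 92.96^2.0408 = 10397 m/s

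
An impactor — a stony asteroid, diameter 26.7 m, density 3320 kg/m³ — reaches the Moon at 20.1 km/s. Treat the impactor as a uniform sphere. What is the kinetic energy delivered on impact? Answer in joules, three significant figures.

v = 20100 m/s.
Mass m = (π/6) ρ d³ = (π/6) × 3320 × (26.7)³ = 3.309 × 10^7 kg
E = ½ m v² = 0.5 × 3.309 × 10^7 × (20100)² = 6.684 × 10^15 J

E ≈ 6.68 × 10^15 J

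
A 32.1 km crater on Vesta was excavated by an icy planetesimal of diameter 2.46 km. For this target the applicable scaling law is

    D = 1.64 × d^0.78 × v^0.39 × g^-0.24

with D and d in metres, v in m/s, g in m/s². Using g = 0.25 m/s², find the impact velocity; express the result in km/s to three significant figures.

Rearranging for v: v = [D / (1.64 · 2460^0.78 · 0.25^-0.24)]^(1/0.39).
D = 32100 m.
2460^0.78 = 441.5
0.25^-0.24 = 1.395
Denominator = 1.64 × 441.5 × 1.395 = 1010
D / 1010 = 32100 / 1010 = 31.78
v = 31.78^(1/0.39) = 31.78^2.5641 = 7107 m/s

v ≈ 7.11 km/s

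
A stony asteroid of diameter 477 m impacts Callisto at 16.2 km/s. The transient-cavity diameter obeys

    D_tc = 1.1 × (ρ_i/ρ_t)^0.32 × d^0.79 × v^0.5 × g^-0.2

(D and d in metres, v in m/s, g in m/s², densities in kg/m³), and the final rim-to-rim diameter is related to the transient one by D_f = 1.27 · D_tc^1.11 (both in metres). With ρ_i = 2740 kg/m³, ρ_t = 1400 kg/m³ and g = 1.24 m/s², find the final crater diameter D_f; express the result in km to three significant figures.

D_f ≈ 82.7 km

v = 16200 m/s.
(ρ_i/ρ_t)^0.32 = (2740/1400)^0.32 = 1.240
d^0.79 = 477^0.79 = 130.6
v^0.5 = 16200^0.5 = 127.3
g^-0.2 = 1.24^-0.2 = 0.9579
D_tc = 1.1 × 1.240 × 130.6 × 127.3 × 0.9579 = 21720 m
D_f = 1.27 × (21720)^1.11 = 82740 m
     = 82.74 km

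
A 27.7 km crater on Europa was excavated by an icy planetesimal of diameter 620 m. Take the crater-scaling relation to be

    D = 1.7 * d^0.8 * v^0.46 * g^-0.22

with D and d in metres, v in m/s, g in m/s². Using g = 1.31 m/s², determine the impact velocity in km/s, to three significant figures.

v ≈ 22.7 km/s

Rearranging for v: v = [D / (1.7 · 620^0.8 · 1.31^-0.22)]^(1/0.46).
D = 27700 m.
620^0.8 = 171.4
1.31^-0.22 = 0.9423
Denominator = 1.7 × 171.4 × 0.9423 = 274.6
D / 274.6 = 27700 / 274.6 = 100.9
v = 100.9^(1/0.46) = 100.9^2.1739 = 22712 m/s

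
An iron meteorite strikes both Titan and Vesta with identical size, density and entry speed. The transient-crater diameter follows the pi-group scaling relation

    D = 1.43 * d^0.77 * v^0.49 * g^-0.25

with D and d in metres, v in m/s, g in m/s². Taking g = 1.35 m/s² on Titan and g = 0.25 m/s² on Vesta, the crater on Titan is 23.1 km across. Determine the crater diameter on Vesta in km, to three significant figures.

D ≈ 35.2 km

All impactor-dependent factors cancel in the ratio, leaving D_Vesta/D_Titan = (g_Vesta/g_Titan)^-0.25.
(0.25/1.35)^-0.25 = 0.1852^-0.25 = 1.524
D_Vesta = 1.524 × 23.1 km = 35.2 km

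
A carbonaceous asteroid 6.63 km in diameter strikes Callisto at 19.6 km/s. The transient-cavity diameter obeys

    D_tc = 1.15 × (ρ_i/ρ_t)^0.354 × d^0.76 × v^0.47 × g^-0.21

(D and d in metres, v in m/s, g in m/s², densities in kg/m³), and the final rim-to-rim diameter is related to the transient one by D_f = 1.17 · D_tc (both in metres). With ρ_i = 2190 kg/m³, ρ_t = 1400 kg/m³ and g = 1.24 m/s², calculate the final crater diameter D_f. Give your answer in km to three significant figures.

In SI: d = 6630 m, v = 19600 m/s.
(ρ_i/ρ_t)^0.354 = (2190/1400)^0.354 = 1.172
d^0.76 = 6630^0.76 = 802.3
v^0.47 = 19600^0.47 = 104.1
g^-0.21 = 1.24^-0.21 = 0.9558
D_tc = 1.15 × 1.172 × 802.3 × 104.1 × 0.9558 = 1.076 × 10^5 m
D_f = 1.17 × 1.076 × 10^5 = 1.259 × 10^5 m
     = 125.9 km

D_f ≈ 126 km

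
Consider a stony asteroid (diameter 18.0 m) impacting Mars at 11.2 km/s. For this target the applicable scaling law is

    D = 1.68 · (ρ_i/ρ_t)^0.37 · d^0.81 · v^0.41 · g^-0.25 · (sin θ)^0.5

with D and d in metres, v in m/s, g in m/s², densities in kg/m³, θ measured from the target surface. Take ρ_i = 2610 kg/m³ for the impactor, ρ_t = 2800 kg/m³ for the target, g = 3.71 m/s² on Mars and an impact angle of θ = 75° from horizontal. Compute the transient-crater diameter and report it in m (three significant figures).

D ≈ 551 m

In SI units: v = 11200 m/s.
(ρ_i/ρ_t)^0.37 = (2610/2800)^0.37 = 0.9743
d^0.81 = 18^0.81 = 10.39
v^0.41 = 11200^0.41 = 45.73
g^-0.25 = 3.71^-0.25 = 0.7205
(sin 75°)^0.5 = 0.9659^0.5 = 0.9828
D = 1.68 × 0.9743 × 10.39 × 45.73 × 0.7205 × 0.9828 = 550.7 m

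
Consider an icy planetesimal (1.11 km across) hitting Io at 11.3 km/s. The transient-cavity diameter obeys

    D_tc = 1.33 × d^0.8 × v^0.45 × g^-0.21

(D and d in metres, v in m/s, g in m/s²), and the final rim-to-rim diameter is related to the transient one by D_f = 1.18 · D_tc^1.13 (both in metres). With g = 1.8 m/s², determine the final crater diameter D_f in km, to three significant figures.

D_f ≈ 92.3 km

In SI: d = 1110 m, v = 11300 m/s.
d^0.8 = 1110^0.8 = 273.1
v^0.45 = 11300^0.45 = 66.66
g^-0.21 = 1.8^-0.21 = 0.8839
D_tc = 1.33 × 273.1 × 66.66 × 0.8839 = 21400 m
D_f = 1.18 × (21400)^1.13 = 92310 m
     = 92.31 km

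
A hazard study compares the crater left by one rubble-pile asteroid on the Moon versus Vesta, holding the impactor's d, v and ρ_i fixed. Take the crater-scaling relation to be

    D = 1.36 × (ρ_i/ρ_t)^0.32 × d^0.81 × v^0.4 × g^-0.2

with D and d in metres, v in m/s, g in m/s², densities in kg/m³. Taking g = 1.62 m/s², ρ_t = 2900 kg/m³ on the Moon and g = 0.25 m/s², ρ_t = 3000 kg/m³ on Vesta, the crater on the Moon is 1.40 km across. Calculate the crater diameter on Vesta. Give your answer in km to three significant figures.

The impactor-only factors (d, v, ρ_i) cancel in the ratio, leaving D_Vesta/D_Moon = (g_Vesta/g_Moon)^-0.2 · (ρ_t,Moon/ρ_t,Vesta)^0.32.
(0.25/1.62)^-0.2 = 0.1543^-0.2 = 1.453
(2900/3000)^0.32 = 0.9667^0.32 = 0.9892
Ratio = 1.453 × 0.9892 = 1.437
D_Vesta = 1.437 × 1.40 km = 2.01 km

D ≈ 2.01 km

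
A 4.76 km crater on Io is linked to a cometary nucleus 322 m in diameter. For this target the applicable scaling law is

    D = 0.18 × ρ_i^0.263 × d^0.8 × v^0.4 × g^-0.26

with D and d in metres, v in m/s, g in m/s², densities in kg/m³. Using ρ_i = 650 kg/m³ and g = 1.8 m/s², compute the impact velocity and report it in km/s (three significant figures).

Rearranging for v: v = [D / (0.18 · 650^0.263 · 322^0.8 · 1.8^-0.26)]^(1/0.4).
D = 4760 m.
650^0.263 = 5.493
322^0.8 = 101.5
1.8^-0.26 = 0.8583
Denominator = 0.18 × 5.493 × 101.5 × 0.8583 = 86.14
D / 86.14 = 4760 / 86.14 = 55.26
v = 55.26^(1/0.4) = 55.26^2.5 = 22700 m/s

v ≈ 22.7 km/s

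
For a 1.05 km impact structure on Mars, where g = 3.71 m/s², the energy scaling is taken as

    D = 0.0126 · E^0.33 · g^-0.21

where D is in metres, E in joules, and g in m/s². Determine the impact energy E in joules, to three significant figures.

E ≈ 1.88 × 10^15 J

Rearranging: E = [D / (0.0126 · g^-0.21)]^(1/0.33).
D = 1050 m.
g^-0.21 = 3.71^-0.21 = 0.7593
D / (0.0126 × 0.7593) = 1050 / (9.567 × 10^-3) = 1.098 × 10^5
E = (1.098 × 10^5)^3.0303 = 1.882 × 10^15 J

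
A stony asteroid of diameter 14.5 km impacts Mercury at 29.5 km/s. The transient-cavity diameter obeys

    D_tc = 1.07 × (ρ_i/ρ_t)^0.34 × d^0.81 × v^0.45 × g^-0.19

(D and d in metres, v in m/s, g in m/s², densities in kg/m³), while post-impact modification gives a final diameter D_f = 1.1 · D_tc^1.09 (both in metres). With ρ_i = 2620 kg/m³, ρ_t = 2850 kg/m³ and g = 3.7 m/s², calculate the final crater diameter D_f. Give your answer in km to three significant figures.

D_f ≈ 644 km

In SI: d = 14500 m, v = 29500 m/s.
(ρ_i/ρ_t)^0.34 = (2620/2850)^0.34 = 0.9718
d^0.81 = 14500^0.81 = 2348
v^0.45 = 29500^0.45 = 102.7
g^-0.19 = 3.7^-0.19 = 0.7799
D_tc = 1.07 × 0.9718 × 2348 × 102.7 × 0.7799 = 1.956 × 10^5 m
D_f = 1.1 × (1.956 × 10^5)^1.09 = 6.441 × 10^5 m
     = 644.1 km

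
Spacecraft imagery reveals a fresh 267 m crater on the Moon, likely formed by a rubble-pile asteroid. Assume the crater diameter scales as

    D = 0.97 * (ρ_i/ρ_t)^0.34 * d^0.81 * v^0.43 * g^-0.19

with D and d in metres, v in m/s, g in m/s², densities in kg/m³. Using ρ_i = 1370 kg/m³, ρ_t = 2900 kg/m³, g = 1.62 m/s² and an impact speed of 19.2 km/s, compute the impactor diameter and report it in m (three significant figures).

d ≈ 8.40 m

Rearranging for d: d = [D / (0.97 · (1370/2900)^0.34 · 19200^0.43 · 1.62^-0.19)]^(1/0.81).
(1370/2900)^0.34 = 0.7749
19200^0.43 = 69.47
1.62^-0.19 = 0.9124
Denominator = 0.97 × 0.7749 × 69.47 × 0.9124 = 47.64
D / 47.64 = 267 / 47.64 = 5.605
d = 5.605^(1/0.81) = 5.605^1.2346 = 8.398 m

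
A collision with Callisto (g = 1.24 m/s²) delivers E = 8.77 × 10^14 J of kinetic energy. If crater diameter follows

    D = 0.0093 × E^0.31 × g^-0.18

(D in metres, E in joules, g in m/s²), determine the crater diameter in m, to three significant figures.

D ≈ 384 m

E^0.31 = (8.77 × 10^14)^0.31 = 4.289 × 10^4
g^-0.18 = 1.24^-0.18 = 0.9620
D = 0.0093 × 4.289 × 10^4 × 0.9620 = 383.7 m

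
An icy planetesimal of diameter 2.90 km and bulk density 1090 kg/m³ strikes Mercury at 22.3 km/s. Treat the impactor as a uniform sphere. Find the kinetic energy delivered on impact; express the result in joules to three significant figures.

E ≈ 3.46 × 10^21 J

d = 2900 m; v = 22300 m/s.
Mass m = (π/6) ρ d³ = (π/6) × 1090 × (2900)³ = 1.392 × 10^13 kg
E = ½ m v² = 0.5 × 1.392 × 10^13 × (22300)² = 3.461 × 10^21 J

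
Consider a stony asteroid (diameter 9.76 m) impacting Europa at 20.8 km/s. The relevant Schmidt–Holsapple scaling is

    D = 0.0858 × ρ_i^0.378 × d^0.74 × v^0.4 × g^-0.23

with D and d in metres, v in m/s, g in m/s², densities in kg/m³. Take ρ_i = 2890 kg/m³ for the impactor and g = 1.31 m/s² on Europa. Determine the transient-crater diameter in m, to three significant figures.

In SI units: v = 20800 m/s.
ρ_i^0.378 = 2890^0.378 = 20.33
d^0.74 = 9.76^0.74 = 5.398
v^0.4 = 20800^0.4 = 53.36
g^-0.23 = 1.31^-0.23 = 0.9398
D = 0.0858 × 20.33 × 5.398 × 53.36 × 0.9398 = 472.2 m

D ≈ 472 m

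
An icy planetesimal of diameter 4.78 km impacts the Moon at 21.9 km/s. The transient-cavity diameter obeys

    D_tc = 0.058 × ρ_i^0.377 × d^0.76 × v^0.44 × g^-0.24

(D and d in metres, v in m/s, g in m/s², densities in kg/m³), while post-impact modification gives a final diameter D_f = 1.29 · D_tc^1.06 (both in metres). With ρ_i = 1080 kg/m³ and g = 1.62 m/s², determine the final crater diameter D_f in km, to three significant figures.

In SI: d = 4780 m, v = 21900 m/s.
ρ_i^0.377 = 1080^0.377 = 13.92
d^0.76 = 4780^0.76 = 625.7
v^0.44 = 21900^0.44 = 81.24
g^-0.24 = 1.62^-0.24 = 0.8907
D_tc = 0.058 × 13.92 × 625.7 × 81.24 × 0.8907 = 36550 m
D_f = 1.29 × (36550)^1.06 = 88563 m
     = 88.56 km

D_f ≈ 88.6 km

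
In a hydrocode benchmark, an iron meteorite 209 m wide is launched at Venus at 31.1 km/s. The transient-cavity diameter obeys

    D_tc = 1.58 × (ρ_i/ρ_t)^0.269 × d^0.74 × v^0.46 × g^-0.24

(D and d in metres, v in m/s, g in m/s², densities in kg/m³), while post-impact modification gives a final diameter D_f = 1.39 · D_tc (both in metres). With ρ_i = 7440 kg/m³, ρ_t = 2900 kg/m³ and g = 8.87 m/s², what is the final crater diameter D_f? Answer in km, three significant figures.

D_f ≈ 10.2 km

v = 31100 m/s.
(ρ_i/ρ_t)^0.269 = (7440/2900)^0.269 = 1.288
d^0.74 = 209^0.74 = 52.11
v^0.46 = 31100^0.46 = 116.6
g^-0.24 = 8.87^-0.24 = 0.5922
D_tc = 1.58 × 1.288 × 52.11 × 116.6 × 0.5922 = 7323 m
D_f = 1.39 × 7323 = 10179 m
     = 10.18 km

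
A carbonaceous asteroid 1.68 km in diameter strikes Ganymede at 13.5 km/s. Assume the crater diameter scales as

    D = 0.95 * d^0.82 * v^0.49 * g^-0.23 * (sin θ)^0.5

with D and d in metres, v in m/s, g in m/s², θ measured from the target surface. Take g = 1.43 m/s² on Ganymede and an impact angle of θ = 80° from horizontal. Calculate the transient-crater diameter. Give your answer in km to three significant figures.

In SI units: d = 1680 m, v = 13500 m/s.
d^0.82 = 1680^0.82 = 441.3
v^0.49 = 13500^0.49 = 105.6
g^-0.23 = 1.43^-0.23 = 0.9210
(sin 80°)^0.5 = 0.9848^0.5 = 0.9924
D = 0.95 × 441.3 × 105.6 × 0.9210 × 0.9924 = 40464 m
   = 40.46 km

D ≈ 40.5 km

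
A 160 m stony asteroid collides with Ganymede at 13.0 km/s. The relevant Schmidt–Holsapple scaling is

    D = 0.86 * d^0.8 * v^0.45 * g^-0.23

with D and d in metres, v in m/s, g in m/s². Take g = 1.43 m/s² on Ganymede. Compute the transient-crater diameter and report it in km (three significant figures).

In SI units: v = 13000 m/s.
d^0.8 = 160^0.8 = 57.98
v^0.45 = 13000^0.45 = 71.00
g^-0.23 = 1.43^-0.23 = 0.9210
D = 0.86 × 57.98 × 71.00 × 0.9210 = 3261 m
   = 3.261 km

D ≈ 3.26 km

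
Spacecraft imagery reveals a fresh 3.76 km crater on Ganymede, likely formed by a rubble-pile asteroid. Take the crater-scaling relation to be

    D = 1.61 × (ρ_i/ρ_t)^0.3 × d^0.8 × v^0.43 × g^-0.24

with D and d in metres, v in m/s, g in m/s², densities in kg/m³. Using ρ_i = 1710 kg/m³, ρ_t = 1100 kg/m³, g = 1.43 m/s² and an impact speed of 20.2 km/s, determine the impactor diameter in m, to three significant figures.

Rearranging for d: d = [D / (1.61 · (1710/1100)^0.3 · 20200^0.43 · 1.43^-0.24)]^(1/0.8).
D = 3760 m.
(1710/1100)^0.3 = 1.142
20200^0.43 = 71.01
1.43^-0.24 = 0.9177
Denominator = 1.61 × 1.142 × 71.01 × 0.9177 = 119.8
D / 119.8 = 3760 / 119.8 = 31.39
d = 31.39^(1/0.8) = 31.39^1.25 = 74.30 m

d ≈ 74.3 m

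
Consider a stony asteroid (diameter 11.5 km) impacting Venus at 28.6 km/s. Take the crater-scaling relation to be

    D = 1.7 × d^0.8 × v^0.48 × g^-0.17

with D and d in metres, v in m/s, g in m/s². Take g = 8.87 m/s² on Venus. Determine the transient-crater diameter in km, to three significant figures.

In SI units: d = 11500 m, v = 28600 m/s.
d^0.8 = 11500^0.8 = 1772
v^0.48 = 28600^0.48 = 137.7
g^-0.17 = 8.87^-0.17 = 0.6900
D = 1.7 × 1772 × 137.7 × 0.6900 = 2.862 × 10^5 m
   = 286.2 km

D ≈ 286 km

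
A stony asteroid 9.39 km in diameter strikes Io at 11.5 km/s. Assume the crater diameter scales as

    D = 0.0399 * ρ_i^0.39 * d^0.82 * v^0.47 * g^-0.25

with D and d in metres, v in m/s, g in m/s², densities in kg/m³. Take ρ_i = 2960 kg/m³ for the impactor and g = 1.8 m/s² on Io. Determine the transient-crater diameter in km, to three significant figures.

D ≈ 114 km

In SI units: d = 9390 m, v = 11500 m/s.
ρ_i^0.39 = 2960^0.39 = 22.58
d^0.82 = 9390^0.82 = 1810
v^0.47 = 11500^0.47 = 81.01
g^-0.25 = 1.8^-0.25 = 0.8633
D = 0.0399 × 22.58 × 1810 × 81.01 × 0.8633 = 1.140 × 10^5 m
   = 114.0 km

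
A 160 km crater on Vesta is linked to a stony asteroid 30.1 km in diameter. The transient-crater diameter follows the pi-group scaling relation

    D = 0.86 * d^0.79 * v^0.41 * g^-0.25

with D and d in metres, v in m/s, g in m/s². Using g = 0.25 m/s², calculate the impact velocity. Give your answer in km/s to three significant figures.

v ≈ 7.18 km/s

Rearranging for v: v = [D / (0.86 · 30100^0.79 · 0.25^-0.25)]^(1/0.41).
D = 160000 m.
30100^0.79 = 3452
0.25^-0.25 = 1.414
Denominator = 0.86 × 3452 × 1.414 = 4198
D / 4198 = 160000 / 4198 = 38.11
v = 38.11^(1/0.41) = 38.11^2.439 = 7180 m/s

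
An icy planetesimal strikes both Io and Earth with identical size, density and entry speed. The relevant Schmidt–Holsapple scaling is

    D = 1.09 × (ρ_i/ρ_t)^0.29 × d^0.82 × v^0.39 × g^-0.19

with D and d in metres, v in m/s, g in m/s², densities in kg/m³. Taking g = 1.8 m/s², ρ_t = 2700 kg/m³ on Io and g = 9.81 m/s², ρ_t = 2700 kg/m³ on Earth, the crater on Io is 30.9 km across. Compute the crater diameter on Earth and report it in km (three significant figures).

The impactor-only factors (d, v, ρ_i) cancel in the ratio, leaving D_Earth/D_Io = (g_Earth/g_Io)^-0.19 · (ρ_t,Io/ρ_t,Earth)^0.29.
(9.81/1.8)^-0.19 = 5.450^-0.19 = 0.7246
(2700/2700)^0.29 = 1.000^0.29 = 1.000
Ratio = 0.7246 × 1.000 = 0.7246
D_Earth = 0.7246 × 30.9 km = 22.4 km

D ≈ 22.4 km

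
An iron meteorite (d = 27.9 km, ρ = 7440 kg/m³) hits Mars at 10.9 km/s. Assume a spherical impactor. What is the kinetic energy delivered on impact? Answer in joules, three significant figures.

d = 27900 m; v = 10900 m/s.
Mass m = (π/6) ρ d³ = (π/6) × 7440 × (27900)³ = 8.460 × 10^16 kg
E = ½ m v² = 0.5 × 8.460 × 10^16 × (10900)² = 5.026 × 10^24 J

E ≈ 5.03 × 10^24 J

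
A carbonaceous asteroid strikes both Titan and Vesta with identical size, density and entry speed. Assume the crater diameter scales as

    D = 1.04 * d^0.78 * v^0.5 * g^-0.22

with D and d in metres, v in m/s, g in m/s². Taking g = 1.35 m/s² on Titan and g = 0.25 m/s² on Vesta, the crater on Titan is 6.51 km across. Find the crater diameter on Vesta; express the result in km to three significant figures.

D ≈ 9.43 km

All impactor-dependent factors cancel in the ratio, leaving D_Vesta/D_Titan = (g_Vesta/g_Titan)^-0.22.
(0.25/1.35)^-0.22 = 0.1852^-0.22 = 1.449
D_Vesta = 1.449 × 6.51 km = 9.43 km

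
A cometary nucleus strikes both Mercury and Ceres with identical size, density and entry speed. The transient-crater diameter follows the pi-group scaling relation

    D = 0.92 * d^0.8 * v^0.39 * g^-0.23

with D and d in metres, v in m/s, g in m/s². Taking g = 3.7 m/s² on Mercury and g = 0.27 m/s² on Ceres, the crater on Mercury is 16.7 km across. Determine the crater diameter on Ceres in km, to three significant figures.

D ≈ 30.5 km

All impactor-dependent factors cancel in the ratio, leaving D_Ceres/D_Mercury = (g_Ceres/g_Mercury)^-0.23.
(0.27/3.7)^-0.23 = 0.07297^-0.23 = 1.826
D_Ceres = 1.826 × 16.7 km = 30.5 km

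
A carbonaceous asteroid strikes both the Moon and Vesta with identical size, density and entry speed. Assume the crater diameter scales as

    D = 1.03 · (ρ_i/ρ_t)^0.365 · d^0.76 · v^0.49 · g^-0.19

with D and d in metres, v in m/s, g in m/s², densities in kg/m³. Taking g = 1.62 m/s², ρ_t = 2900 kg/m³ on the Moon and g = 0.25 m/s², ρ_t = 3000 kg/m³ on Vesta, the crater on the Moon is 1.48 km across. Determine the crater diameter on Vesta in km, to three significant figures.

D ≈ 2.08 km

The impactor-only factors (d, v, ρ_i) cancel in the ratio, leaving D_Vesta/D_Moon = (g_Vesta/g_Moon)^-0.19 · (ρ_t,Moon/ρ_t,Vesta)^0.365.
(0.25/1.62)^-0.19 = 0.1543^-0.19 = 1.426
(2900/3000)^0.365 = 0.9667^0.365 = 0.9877
Ratio = 1.426 × 0.9877 = 1.408
D_Vesta = 1.408 × 1.48 km = 2.08 km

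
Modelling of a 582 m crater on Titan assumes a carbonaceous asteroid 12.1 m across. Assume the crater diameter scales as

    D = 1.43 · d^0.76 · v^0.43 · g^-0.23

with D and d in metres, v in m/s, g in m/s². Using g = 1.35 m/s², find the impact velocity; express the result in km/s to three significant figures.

Rearranging for v: v = [D / (1.43 · 12.1^0.76 · 1.35^-0.23)]^(1/0.43).
12.1^0.76 = 6.651
1.35^-0.23 = 0.9333
Denominator = 1.43 × 6.651 × 0.9333 = 8.877
D / 8.877 = 582 / 8.877 = 65.56
v = 65.56^(1/0.43) = 65.56^2.3256 = 16779 m/s

v ≈ 16.8 km/s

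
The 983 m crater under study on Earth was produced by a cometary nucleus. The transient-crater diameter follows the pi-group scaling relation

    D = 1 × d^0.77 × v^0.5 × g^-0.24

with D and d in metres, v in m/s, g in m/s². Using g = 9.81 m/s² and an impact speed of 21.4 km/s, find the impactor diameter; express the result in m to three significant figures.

Rearranging for d: d = [D / (1 · 21400^0.5 · 9.81^-0.24)]^(1/0.77).
21400^0.5 = 146.3
9.81^-0.24 = 0.5781
Denominator = 1 × 146.3 × 0.5781 = 84.58
D / 84.58 = 983 / 84.58 = 11.62
d = 11.62^(1/0.77) = 11.62^1.2987 = 24.18 m

d ≈ 24.2 m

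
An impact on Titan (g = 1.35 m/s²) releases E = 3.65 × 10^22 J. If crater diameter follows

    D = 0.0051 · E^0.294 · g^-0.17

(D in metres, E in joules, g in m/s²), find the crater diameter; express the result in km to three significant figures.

D ≈ 20.8 km

E^0.294 = (3.65 × 10^22)^0.294 = 4.298 × 10^6
g^-0.17 = 1.35^-0.17 = 0.9503
D = 0.0051 × 4.298 × 10^6 × 0.9503 = 20830 m
   = 20.83 km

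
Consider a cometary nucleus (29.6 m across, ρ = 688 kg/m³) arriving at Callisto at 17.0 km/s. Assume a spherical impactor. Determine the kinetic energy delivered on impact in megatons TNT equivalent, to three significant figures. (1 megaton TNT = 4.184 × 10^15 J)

E ≈ 0.323 Mt TNT

v = 17000 m/s.
Mass m = (π/6) ρ d³ = (π/6) × 688 × (29.6)³ = 9.342 × 10^6 kg
E = ½ m v² = 0.5 × 9.342 × 10^6 × (17000)² = 1.350 × 10^15 J
   = 1.350 × 10^15 / 4.184×10^15 = 0.3227 Mt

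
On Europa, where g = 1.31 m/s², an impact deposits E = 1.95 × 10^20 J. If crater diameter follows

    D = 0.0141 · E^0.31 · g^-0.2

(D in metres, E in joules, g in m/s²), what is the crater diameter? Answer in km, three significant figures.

E^0.31 = (1.95 × 10^20)^0.31 = 1.949 × 10^6
g^-0.2 = 1.31^-0.2 = 0.9474
D = 0.0141 × 1.949 × 10^6 × 0.9474 = 26035 m
   = 26.04 km

D ≈ 26.0 km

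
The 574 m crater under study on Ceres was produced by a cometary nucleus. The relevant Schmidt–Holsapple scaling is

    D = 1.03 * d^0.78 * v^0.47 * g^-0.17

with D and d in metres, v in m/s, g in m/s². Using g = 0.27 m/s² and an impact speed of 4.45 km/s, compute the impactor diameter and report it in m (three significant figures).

d ≈ 15.8 m

Rearranging for d: d = [D / (1.03 · 4450^0.47 · 0.27^-0.17)]^(1/0.78).
4450^0.47 = 51.85
0.27^-0.17 = 1.249
Denominator = 1.03 × 51.85 × 1.249 = 66.70
D / 66.70 = 574 / 66.70 = 8.606
d = 8.606^(1/0.78) = 8.606^1.2821 = 15.79 m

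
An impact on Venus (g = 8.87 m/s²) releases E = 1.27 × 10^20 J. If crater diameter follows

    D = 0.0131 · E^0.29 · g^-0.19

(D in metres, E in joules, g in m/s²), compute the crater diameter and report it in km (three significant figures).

E^0.29 = (1.27 × 10^20)^0.29 = 6.762 × 10^5
g^-0.19 = 8.87^-0.19 = 0.6605
D = 0.0131 × 6.762 × 10^5 × 0.6605 = 5851 m
   = 5.851 km

D ≈ 5.85 km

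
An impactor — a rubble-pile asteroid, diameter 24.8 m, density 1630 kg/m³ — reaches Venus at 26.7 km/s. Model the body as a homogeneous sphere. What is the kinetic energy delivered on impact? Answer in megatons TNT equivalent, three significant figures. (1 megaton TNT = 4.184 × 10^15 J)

v = 26700 m/s.
Mass m = (π/6) ρ d³ = (π/6) × 1630 × (24.8)³ = 1.302 × 10^7 kg
E = ½ m v² = 0.5 × 1.302 × 10^7 × (26700)² = 4.641 × 10^15 J
   = 4.641 × 10^15 / 4.184×10^15 = 1.109 Mt

E ≈ 1.11 Mt TNT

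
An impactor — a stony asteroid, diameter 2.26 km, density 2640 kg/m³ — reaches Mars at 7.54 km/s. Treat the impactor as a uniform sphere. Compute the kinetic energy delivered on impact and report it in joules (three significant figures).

E ≈ 4.54 × 10^20 J

d = 2260 m; v = 7540 m/s.
Mass m = (π/6) ρ d³ = (π/6) × 2640 × (2260)³ = 1.596 × 10^13 kg
E = ½ m v² = 0.5 × 1.596 × 10^13 × (7540)² = 4.537 × 10^20 J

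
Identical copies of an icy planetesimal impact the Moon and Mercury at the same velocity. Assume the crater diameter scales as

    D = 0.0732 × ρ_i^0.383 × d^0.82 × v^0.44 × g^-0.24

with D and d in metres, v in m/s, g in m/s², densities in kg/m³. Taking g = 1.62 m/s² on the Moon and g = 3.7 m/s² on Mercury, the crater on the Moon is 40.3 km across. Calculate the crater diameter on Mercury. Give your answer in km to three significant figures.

All impactor-dependent factors cancel in the ratio, leaving D_Mercury/D_Moon = (g_Mercury/g_Moon)^-0.24.
(3.7/1.62)^-0.24 = 2.284^-0.24 = 0.8202
D_Mercury = 0.8202 × 40.3 km = 33.1 km

D ≈ 33.1 km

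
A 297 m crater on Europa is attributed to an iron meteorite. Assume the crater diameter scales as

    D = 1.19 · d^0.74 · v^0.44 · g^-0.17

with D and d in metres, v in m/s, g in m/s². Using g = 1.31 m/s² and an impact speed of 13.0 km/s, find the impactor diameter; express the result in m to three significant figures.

d ≈ 6.61 m

Rearranging for d: d = [D / (1.19 · 13000^0.44 · 1.31^-0.17)]^(1/0.74).
13000^0.44 = 64.59
1.31^-0.17 = 0.9551
Denominator = 1.19 × 64.59 × 0.9551 = 73.41
D / 73.41 = 297 / 73.41 = 4.046
d = 4.046^(1/0.74) = 4.046^1.3514 = 6.612 m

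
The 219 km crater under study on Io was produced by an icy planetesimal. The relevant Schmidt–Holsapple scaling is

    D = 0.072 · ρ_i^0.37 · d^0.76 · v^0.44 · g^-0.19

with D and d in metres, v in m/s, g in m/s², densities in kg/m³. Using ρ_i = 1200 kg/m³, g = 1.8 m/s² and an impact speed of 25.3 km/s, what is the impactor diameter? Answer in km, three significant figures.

d ≈ 35.2 km

Rearranging for d: d = [D / (0.072 · 1200^0.37 · 25300^0.44 · 1.8^-0.19)]^(1/0.76).
D = 219000 m.
1200^0.37 = 13.78
25300^0.44 = 86.57
1.8^-0.19 = 0.8943
Denominator = 0.072 × 13.78 × 86.57 × 0.8943 = 76.81
D / 76.81 = 219000 / 76.81 = 2851
d = 2851^(1/0.76) = 2851^1.3158 = 35163 m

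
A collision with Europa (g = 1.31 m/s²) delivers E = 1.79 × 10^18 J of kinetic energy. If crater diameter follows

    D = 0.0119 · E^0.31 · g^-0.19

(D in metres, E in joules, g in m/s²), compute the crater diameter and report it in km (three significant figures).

E^0.31 = (1.79 × 10^18)^0.31 = 4.554 × 10^5
g^-0.19 = 1.31^-0.19 = 0.9500
D = 0.0119 × 4.554 × 10^5 × 0.9500 = 5148 m
   = 5.148 km

D ≈ 5.15 km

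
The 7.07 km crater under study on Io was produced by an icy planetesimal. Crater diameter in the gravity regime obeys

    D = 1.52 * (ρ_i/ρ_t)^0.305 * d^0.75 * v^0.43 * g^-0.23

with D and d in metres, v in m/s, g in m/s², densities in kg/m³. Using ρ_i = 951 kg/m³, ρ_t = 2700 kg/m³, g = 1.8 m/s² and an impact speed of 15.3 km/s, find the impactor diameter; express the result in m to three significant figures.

Rearranging for d: d = [D / (1.52 · (951/2700)^0.305 · 15300^0.43 · 1.8^-0.23)]^(1/0.75).
D = 7070 m.
(951/2700)^0.305 = 0.7274
15300^0.43 = 63.01
1.8^-0.23 = 0.8735
Denominator = 1.52 × 0.7274 × 63.01 × 0.8735 = 60.85
D / 60.85 = 7070 / 60.85 = 116.2
d = 116.2^(1/0.75) = 116.2^1.3333 = 566.9 m

d ≈ 567 m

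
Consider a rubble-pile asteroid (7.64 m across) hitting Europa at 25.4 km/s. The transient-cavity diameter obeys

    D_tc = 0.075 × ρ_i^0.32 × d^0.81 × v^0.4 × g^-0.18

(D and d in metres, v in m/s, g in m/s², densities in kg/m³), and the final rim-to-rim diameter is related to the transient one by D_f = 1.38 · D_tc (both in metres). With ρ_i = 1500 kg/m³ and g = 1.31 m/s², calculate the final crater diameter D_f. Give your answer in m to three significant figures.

v = 25400 m/s.
ρ_i^0.32 = 1500^0.32 = 10.38
d^0.81 = 7.64^0.81 = 5.192
v^0.4 = 25400^0.4 = 57.80
g^-0.18 = 1.31^-0.18 = 0.9526
D_tc = 0.075 × 10.38 × 5.192 × 57.80 × 0.9526 = 222.6 m
D_f = 1.38 × 222.6 = 307.2 m

D_f ≈ 307 m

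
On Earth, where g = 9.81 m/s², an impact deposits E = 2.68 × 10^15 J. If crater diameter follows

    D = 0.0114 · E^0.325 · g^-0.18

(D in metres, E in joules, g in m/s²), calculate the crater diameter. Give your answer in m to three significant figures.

E^0.325 = (2.68 × 10^15)^0.325 = 1.033 × 10^5
g^-0.18 = 9.81^-0.18 = 0.6630
D = 0.0114 × 1.033 × 10^5 × 0.6630 = 780.8 m

D ≈ 781 m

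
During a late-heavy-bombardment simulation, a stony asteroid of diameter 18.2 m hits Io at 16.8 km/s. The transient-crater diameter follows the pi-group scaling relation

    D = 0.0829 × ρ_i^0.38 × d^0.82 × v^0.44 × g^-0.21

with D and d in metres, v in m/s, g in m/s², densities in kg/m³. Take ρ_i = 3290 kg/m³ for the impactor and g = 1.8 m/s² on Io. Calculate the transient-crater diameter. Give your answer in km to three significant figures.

In SI units: v = 16800 m/s.
ρ_i^0.38 = 3290^0.38 = 21.70
d^0.82 = 18.2^0.82 = 10.80
v^0.44 = 16800^0.44 = 72.30
g^-0.21 = 1.8^-0.21 = 0.8839
D = 0.0829 × 21.70 × 10.80 × 72.30 × 0.8839 = 1242 m
   = 1.242 km

D ≈ 1.24 km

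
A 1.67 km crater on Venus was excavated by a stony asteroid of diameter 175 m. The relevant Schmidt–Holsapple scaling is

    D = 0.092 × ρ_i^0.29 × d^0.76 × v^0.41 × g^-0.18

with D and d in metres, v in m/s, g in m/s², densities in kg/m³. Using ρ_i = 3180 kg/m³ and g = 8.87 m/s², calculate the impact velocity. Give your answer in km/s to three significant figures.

Rearranging for v: v = [D / (0.092 · 3180^0.29 · 175^0.76 · 8.87^-0.18)]^(1/0.41).
D = 1670 m.
3180^0.29 = 10.37
175^0.76 = 50.67
8.87^-0.18 = 0.6751
Denominator = 0.092 × 10.37 × 50.67 × 0.6751 = 32.64
D / 32.64 = 1670 / 32.64 = 51.16
v = 51.16^(1/0.41) = 51.16^2.439 = 14726 m/s

v ≈ 14.7 km/s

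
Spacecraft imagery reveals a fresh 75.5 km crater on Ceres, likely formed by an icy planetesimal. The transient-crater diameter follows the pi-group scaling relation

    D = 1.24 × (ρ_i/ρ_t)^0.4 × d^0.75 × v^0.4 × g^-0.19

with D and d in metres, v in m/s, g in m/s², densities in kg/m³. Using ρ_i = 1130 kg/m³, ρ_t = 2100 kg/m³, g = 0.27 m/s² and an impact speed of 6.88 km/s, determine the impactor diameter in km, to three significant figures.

d ≈ 21.5 km

Rearranging for d: d = [D / (1.24 · (1130/2100)^0.4 · 6880^0.4 · 0.27^-0.19)]^(1/0.75).
D = 75500 m.
(1130/2100)^0.4 = 0.7804
6880^0.4 = 34.28
0.27^-0.19 = 1.282
Denominator = 1.24 × 0.7804 × 34.28 × 1.282 = 42.53
D / 42.53 = 75500 / 42.53 = 1775
d = 1775^(1/0.75) = 1775^1.3333 = 21486 m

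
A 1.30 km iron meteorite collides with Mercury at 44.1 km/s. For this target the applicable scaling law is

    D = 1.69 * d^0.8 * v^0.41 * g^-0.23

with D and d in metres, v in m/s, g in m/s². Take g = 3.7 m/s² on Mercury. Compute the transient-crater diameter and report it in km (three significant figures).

D ≈ 31.1 km

In SI units: d = 1300 m, v = 44100 m/s.
d^0.8 = 1300^0.8 = 309.9
v^0.41 = 44100^0.41 = 80.21
g^-0.23 = 3.7^-0.23 = 0.7401
D = 1.69 × 309.9 × 80.21 × 0.7401 = 31090 m
   = 31.09 km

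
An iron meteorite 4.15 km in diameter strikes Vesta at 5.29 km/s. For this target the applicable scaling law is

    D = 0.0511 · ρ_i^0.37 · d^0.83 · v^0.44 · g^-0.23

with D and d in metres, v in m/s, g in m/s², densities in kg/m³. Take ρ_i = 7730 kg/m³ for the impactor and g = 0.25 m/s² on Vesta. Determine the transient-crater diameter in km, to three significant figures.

D ≈ 84.5 km

In SI units: d = 4150 m, v = 5290 m/s.
ρ_i^0.37 = 7730^0.37 = 27.46
d^0.83 = 4150^0.83 = 1007
v^0.44 = 5290^0.44 = 43.48
g^-0.23 = 0.25^-0.23 = 1.376
D = 0.0511 × 27.46 × 1007 × 43.48 × 1.376 = 84539 m
   = 84.54 km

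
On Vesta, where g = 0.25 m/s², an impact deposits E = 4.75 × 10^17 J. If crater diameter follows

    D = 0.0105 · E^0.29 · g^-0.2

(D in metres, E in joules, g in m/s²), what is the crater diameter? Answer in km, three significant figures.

E^0.29 = (4.75 × 10^17)^0.29 = 1.337 × 10^5
g^-0.2 = 0.25^-0.2 = 1.320
D = 0.0105 × 1.337 × 10^5 × 1.320 = 1853 m
   = 1.853 km

D ≈ 1.85 km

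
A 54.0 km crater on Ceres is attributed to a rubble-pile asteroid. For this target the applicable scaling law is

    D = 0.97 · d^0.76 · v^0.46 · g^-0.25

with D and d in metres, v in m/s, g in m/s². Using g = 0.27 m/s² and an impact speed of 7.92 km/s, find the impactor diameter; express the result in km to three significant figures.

Rearranging for d: d = [D / (0.97 · 7920^0.46 · 0.27^-0.25)]^(1/0.76).
D = 54000 m.
7920^0.46 = 62.15
0.27^-0.25 = 1.387
Denominator = 0.97 × 62.15 × 1.387 = 83.62
D / 83.62 = 54000 / 83.62 = 645.8
d = 645.8^(1/0.76) = 645.8^1.3158 = 4983 m

d ≈ 4.98 km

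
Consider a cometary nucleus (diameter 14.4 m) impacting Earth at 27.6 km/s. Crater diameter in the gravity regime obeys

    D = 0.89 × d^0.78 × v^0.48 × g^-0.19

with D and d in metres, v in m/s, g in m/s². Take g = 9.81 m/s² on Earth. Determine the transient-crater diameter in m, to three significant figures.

D ≈ 625 m

In SI units: v = 27600 m/s.
d^0.78 = 14.4^0.78 = 8.008
v^0.48 = 27600^0.48 = 135.4
g^-0.19 = 9.81^-0.19 = 0.6480
D = 0.89 × 8.008 × 135.4 × 0.6480 = 625.3 m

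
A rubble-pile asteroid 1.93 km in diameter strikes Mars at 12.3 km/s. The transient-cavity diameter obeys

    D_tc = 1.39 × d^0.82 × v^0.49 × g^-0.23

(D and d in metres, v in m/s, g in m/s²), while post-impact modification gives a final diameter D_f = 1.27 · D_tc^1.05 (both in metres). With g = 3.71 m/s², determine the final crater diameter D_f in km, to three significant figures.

In SI: d = 1930 m, v = 12300 m/s.
d^0.82 = 1930^0.82 = 494.5
v^0.49 = 12300^0.49 = 100.9
g^-0.23 = 3.71^-0.23 = 0.7397
D_tc = 1.39 × 494.5 × 100.9 × 0.7397 = 51300 m
D_f = 1.27 × (51300)^1.05 = 1.121 × 10^5 m
     = 112.1 km

D_f ≈ 112 km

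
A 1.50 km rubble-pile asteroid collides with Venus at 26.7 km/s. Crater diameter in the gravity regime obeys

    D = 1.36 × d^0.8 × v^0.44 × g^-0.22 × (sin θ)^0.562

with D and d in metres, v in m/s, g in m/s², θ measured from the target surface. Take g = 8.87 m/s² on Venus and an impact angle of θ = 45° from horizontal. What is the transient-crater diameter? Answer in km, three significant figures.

In SI units: d = 1500 m, v = 26700 m/s.
d^0.8 = 1500^0.8 = 347.4
v^0.44 = 26700^0.44 = 88.65
g^-0.22 = 8.87^-0.22 = 0.6187
(sin 45°)^0.562 = 0.7071^0.562 = 0.8230
D = 1.36 × 347.4 × 88.65 × 0.6187 × 0.8230 = 21327 m
   = 21.33 km

D ≈ 21.3 km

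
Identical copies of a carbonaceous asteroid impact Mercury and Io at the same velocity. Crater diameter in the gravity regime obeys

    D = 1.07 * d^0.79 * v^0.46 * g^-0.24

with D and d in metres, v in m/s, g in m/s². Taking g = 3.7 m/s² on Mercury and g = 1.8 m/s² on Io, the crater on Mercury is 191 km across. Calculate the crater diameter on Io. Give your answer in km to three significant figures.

All impactor-dependent factors cancel in the ratio, leaving D_Io/D_Mercury = (g_Io/g_Mercury)^-0.24.
(1.8/3.7)^-0.24 = 0.4865^-0.24 = 1.189
D_Io = 1.189 × 191 km = 227 km

D ≈ 227 km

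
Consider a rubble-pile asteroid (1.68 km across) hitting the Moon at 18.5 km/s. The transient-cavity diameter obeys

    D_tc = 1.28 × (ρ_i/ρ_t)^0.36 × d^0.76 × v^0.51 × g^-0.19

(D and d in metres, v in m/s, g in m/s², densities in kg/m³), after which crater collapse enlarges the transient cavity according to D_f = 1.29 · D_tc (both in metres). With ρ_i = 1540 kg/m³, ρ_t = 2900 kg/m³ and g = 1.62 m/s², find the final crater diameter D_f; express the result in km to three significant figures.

D_f ≈ 50.9 km

In SI: d = 1680 m, v = 18500 m/s.
(ρ_i/ρ_t)^0.36 = (1540/2900)^0.36 = 0.7962
d^0.76 = 1680^0.76 = 282.6
v^0.51 = 18500^0.51 = 150.1
g^-0.19 = 1.62^-0.19 = 0.9124
D_tc = 1.28 × 0.7962 × 282.6 × 150.1 × 0.9124 = 39440 m
D_f = 1.29 × 39440 = 50878 m
     = 50.88 km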